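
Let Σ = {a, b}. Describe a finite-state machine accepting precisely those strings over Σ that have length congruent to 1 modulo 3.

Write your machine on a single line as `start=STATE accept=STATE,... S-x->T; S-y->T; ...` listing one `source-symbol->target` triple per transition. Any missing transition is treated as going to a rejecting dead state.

Only the length mod 3 matters, so use a 3-cycle: from any state, every input symbol moves to the next state, wrapping S2 back to S0. Mark S1 accepting.
3 states suffice.
        a   b  
>  S0   S1  S1 
 * S1   S2  S2 
   S2   S0  S0 
(> = start, * = accepting)

start=S0; accept=S1; S0-a->S1; S0-b->S1; S1-a->S2; S1-b->S2; S2-a->S0; S2-b->S0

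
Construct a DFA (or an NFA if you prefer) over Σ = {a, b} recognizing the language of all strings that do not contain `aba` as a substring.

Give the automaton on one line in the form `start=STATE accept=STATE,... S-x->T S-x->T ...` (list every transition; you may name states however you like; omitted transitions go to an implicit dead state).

Track partial matches of the forbidden pattern `aba`. State q3 is a dead state reached once `aba` has occurred; every other state accepts. q0 means no part of `aba` is currently matched.
With 4 states:
        a   b  
>* q0   q1  q0 
 * q1   q1  q2 
 * q2   q3  q0 
   q3   q3  q3 
(> = start, * = accepting)

start=q0 accept=q0,q1,q2 q0-a->q1 q0-b->q0 q1-a->q1 q1-b->q2 q2-a->q3 q2-b->q0 q3-a->q3 q3-b->q3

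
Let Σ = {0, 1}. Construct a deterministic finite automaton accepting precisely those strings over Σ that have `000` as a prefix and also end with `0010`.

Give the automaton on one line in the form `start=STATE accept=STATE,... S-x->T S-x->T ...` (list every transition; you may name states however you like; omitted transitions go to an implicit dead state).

Run two small machines in parallel and take their product. One (5 states) tracks whether the input so far still matches the prefix `000`; the other (5 states) tracks how much of the suffix `0010` has currently been matched. Each combined state is a pair, one component from each; accept when both components accept. After merging equivalent states the machine shrinks.
With 9 states:
        0   1  
>  S0   S1  S2 
   S1   S3  S2 
   S2   S2  S2 
   S3   S4  S2 
   S4   S4  S5 
   S5   S6  S7 
 * S6   S4  S7 
   S7   S8  S7 
   S8   S4  S7 
(> = start, * = accepting)

start=S0 accept=S6 S0-0->S1 S0-1->S2 S1-0->S3 S1-1->S2 S2-0->S2 S2-1->S2 S3-0->S4 S3-1->S2 S4-0->S4 S4-1->S5 S5-0->S6 S5-1->S7 S6-0->S4 S6-1->S7 S7-0->S8 S7-1->S7 S8-0->S4 S8-1->S7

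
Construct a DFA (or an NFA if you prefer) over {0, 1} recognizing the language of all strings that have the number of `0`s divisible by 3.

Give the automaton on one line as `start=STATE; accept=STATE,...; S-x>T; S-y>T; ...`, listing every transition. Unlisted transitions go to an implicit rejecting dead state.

The only thing that matters is how many `0`s have appeared, reduced mod 3. Use one state per residue: q0 for 0, …, q2 for 2. Reading `0` moves to the next residue; anything else stays put. q0 is accepting.
        0   1  
>* q0   q1  q0 
   q1   q2  q1 
   q2   q0  q2 
(> = start, * = accepting)

start=q0; accept=q0; q0-0>q1; q0-1>q0; q1-0>q2; q1-1>q1; q2-0>q0; q2-1>q2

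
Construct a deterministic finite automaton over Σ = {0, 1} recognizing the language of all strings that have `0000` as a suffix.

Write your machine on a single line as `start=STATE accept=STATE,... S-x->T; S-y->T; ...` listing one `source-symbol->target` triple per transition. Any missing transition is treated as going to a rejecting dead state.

start=S0; accept=S4; S0-0->S1; S0-1->S0; S1-0->S2; S1-1->S0; S2-0->S3; S2-1->S0; S3-0->S4; S3-1->S0; S4-0->S4; S4-1->S0

Remember how much of `0000` the current input suffix matches. State S0 means no match yet; S1 means the last symbol is `0`; S2 means the last 2 symbols are `00`; S3 means the last 3 symbols are `000`; S4 means the last 4 symbols are `0000`. Only S4 accepts. On a mismatch, fall back to the longest proper suffix that is still a prefix of `0000`.
        0   1  
>  S0   S1  S0 
   S1   S2  S0 
   S2   S3  S0 
   S3   S4  S0 
 * S4   S4  S0 
(> = start, * = accepting)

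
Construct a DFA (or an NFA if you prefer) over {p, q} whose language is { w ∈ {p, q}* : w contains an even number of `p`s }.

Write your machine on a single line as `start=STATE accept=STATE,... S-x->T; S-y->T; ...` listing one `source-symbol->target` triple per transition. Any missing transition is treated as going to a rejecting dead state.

start=S0; accept=S0; S0-p->S1; S0-q->S0; S1-p->S0; S1-q->S1

Keep the running count of `p`s modulo 2: each `p` advances along the cycle S0 → S1 → S0 while other symbols loop. Accept at S0.
        p   q  
>* S0   S1  S0 
   S1   S0  S1 
(> = start, * = accepting)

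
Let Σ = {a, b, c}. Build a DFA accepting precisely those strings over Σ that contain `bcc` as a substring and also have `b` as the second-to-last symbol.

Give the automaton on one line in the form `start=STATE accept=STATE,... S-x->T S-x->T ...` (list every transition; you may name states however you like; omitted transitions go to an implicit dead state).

Run two small machines in parallel and take their product. The first has 4 states tracking whether and how much of `bcc` has been seen; the second has 13 states tracking the last 2 symbols read. A product state is a pair (one from each), accepting exactly when both do. After merging equivalent states the machine shrinks.
With 7 states:
        a   b   c  
>  S0   S0  S1  S0 
   S1   S0  S1  S2 
   S2   S0  S1  S3 
   S3   S3  S4  S3 
   S4   S5  S6  S5 
 * S5   S3  S4  S3 
 * S6   S5  S6  S5 
(> = start, * = accepting)

start=S0 accept=S5,S6 S0-a->S0 S0-b->S1 S0-c->S0 S1-a->S0 S1-b->S1 S1-c->S2 S2-a->S0 S2-b->S1 S2-c->S3 S3-a->S3 S3-b->S4 S3-c->S3 S4-a->S5 S4-b->S6 S4-c->S5 S5-a->S3 S5-b->S4 S5-c->S3 S6-a->S5 S6-b->S6 S6-c->S5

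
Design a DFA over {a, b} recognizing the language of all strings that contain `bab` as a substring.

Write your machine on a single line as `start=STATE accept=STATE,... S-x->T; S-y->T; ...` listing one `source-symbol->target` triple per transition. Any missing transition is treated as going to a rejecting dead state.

States q0..q2 record the length of the longest prefix of `bab` that matches the current input suffix. Reaching q3 means `bab` has been seen, and we stay there forever. Accept from q3.
A 4-state machine:
        a   b  
>  q0   q0  q1 
   q1   q2  q1 
   q2   q0  q3 
 * q3   q3  q3 
(> = start, * = accepting)

start=q0; accept=q3; q0-a->q0; q0-b->q1; q1-a->q2; q1-b->q1; q2-a->q0; q2-b->q3; q3-a->q3; q3-b->q3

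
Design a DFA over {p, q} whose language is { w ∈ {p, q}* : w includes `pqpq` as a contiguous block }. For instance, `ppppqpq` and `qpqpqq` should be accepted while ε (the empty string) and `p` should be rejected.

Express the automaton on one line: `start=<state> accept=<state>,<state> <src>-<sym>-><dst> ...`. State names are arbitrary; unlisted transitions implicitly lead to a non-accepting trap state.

Track how much of `pqpq` has been matched so far: state S0 is no progress, S4 is the absorbing accept state reached once `pqpq` has occurred. Intermediate states record partial matches; on a mismatch, fall back to the longest reusable overlap.
A 5-state machine:
        p   q  
>  S0   S1  S0 
   S1   S1  S2 
   S2   S3  S0 
   S3   S1  S4 
 * S4   S4  S4 
(> = start, * = accepting)

start=S0 accept=S4 S0-p->S1 S0-q->S0 S1-p->S1 S1-q->S2 S2-p->S3 S2-q->S0 S3-p->S1 S3-q->S4 S4-p->S4 S4-q->S4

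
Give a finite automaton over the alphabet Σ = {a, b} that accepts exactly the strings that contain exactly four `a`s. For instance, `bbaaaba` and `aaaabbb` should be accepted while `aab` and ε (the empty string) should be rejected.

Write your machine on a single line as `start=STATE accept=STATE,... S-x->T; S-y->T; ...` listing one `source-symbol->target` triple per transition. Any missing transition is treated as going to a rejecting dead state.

Count `a`s, saturating at 5: states s0 through s4 mean 0 through 4 `a`s seen; s5 means more than 4. Each `a` increments (capped at s5); other symbols loop. Accept from {s4}.
        a   b  
>  s0   s1  s0 
   s1   s2  s1 
   s2   s3  s2 
   s3   s4  s3 
 * s4   s5  s4 
   s5   s5  s5 
(> = start, * = accepting)

start=s0; accept=s4; s0-a->s1; s0-b->s0; s1-a->s2; s1-b->s1; s2-a->s3; s2-b->s2; s3-a->s4; s3-b->s3; s4-a->s5; s4-b->s4; s5-a->s5; s5-b->s5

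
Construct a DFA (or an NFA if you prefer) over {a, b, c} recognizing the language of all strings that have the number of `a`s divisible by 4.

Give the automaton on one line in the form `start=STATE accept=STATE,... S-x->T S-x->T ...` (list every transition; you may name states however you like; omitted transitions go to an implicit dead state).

start=s0 accept=s0 s0-a->s1 s0-b->s0 s0-c->s0 s1-a->s2 s1-b->s1 s1-c->s1 s2-a->s3 s2-b->s2 s2-c->s2 s3-a->s0 s3-b->s3 s3-c->s3

The only thing that matters is how many `a`s have appeared, reduced mod 4. Use one state per residue: s0 for 0, …, s3 for 3. Reading `a` moves to the next residue; anything else stays put. s0 is accepting.
A 4-state machine:
        a   b   c  
>* s0   s1  s0  s0 
   s1   s2  s1  s1 
   s2   s3  s2  s2 
   s3   s0  s3  s3 
(> = start, * = accepting)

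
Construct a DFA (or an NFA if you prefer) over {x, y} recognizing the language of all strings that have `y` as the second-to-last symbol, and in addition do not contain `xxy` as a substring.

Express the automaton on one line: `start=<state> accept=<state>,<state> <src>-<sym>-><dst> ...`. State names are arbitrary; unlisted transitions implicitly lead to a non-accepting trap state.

start=q0 accept=q5,q6 q0-x->q1 q0-y->q2 q1-x->q3 q1-y->q4 q2-x->q5 q2-y->q6 q3-x->q3 q3-y->q7 q4-x->q5 q4-y->q6 q5-x->q3 q5-y->q4 q6-x->q5 q6-y->q6 q7-x->q8 q7-y->q9 q8-x->q10 q8-y->q7 q9-x->q8 q9-y->q9 q10-x->q10 q10-y->q7

Run two small machines in parallel and take their product. One (7 states) tracks the last 2 symbols read; the other (4 states) tracks partial matches of the forbidden pattern `xxy`. Each combined state is a pair, one component from each; accept when both components accept.
With 11 states:
          x    y  
>  q0     q1   q2 
   q1     q3   q4 
   q2     q5   q6 
   q3     q3   q7 
   q4     q5   q6 
 * q5     q3   q4 
 * q6     q5   q6 
   q7     q8   q9 
   q8    q10   q7 
   q9     q8   q9 
   q10   q10   q7 
(> = start, * = accepting)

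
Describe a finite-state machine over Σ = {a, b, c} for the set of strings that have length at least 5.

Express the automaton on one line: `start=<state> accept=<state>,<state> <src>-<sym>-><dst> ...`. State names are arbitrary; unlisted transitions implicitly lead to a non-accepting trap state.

start=q0 accept=q5,q6 q0-a->q1 q0-b->q1 q0-c->q1 q1-a->q2 q1-b->q2 q1-c->q2 q2-a->q3 q2-b->q3 q2-c->q3 q3-a->q4 q3-b->q4 q3-c->q4 q4-a->q5 q4-b->q5 q4-c->q5 q5-a->q6 q5-b->q6 q5-c->q6 q6-a->q6 q6-b->q6 q6-c->q6

We only need to distinguish lengths 0, 1, …, 5, and '>5'. Chain q0 → q1 → q2 → q3 → q4 → q5 → q6 on every symbol, with q6 looping. Accepting states: {q5, q6}.
With 7 states:
        a   b   c  
>  q0   q1  q1  q1 
   q1   q2  q2  q2 
   q2   q3  q3  q3 
   q3   q4  q4  q4 
   q4   q5  q5  q5 
 * q5   q6  q6  q6 
 * q6   q6  q6  q6 
(> = start, * = accepting)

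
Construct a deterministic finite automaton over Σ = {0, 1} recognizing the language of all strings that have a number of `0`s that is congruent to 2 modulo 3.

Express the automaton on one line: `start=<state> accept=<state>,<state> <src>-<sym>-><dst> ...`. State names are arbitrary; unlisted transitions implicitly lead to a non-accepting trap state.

start=S0 accept=S2 S0-0->S1 S0-1->S0 S1-0->S2 S1-1->S1 S2-0->S0 S2-1->S2

The only thing that matters is how many `0`s have appeared, reduced mod 3. Use one state per residue: S0 for 0, …, S2 for 2. Reading `0` moves to the next residue; anything else stays put. S2 is accepting.
With 3 states:
        0   1  
>  S0   S1  S0 
   S1   S2  S1 
 * S2   S0  S2 
(> = start, * = accepting)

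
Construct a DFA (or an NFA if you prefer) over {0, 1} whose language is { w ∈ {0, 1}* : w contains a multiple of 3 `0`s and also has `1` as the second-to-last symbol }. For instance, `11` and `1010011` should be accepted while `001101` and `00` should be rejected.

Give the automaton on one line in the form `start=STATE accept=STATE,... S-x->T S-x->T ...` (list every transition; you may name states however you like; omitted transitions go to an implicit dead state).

start=A accept=E,G A-0->B A-1->C B-0->D B-1->B C-0->B C-1->E D-0->A D-1->F E-0->B E-1->E F-0->G F-1->F G-0->B G-1->C

Build one automaton per condition and run them in lockstep. The first has 3 states tracking the count of `0`s modulo 3; the second has 7 states tracking the last 2 symbols read. A product state is a pair (one from each), accepting exactly when both do. Minimizing collapses redundant product states.
With 7 states:
       0  1 
>  A   B  C 
   B   D  B 
   C   B  E 
   D   A  F 
 * E   B  E 
   F   G  F 
 * G   B  C 
(> = start, * = accepting)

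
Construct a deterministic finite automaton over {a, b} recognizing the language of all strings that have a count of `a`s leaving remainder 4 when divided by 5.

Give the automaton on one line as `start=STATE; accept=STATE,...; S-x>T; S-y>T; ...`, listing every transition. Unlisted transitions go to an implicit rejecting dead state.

The only thing that matters is how many `a`s have appeared, reduced mod 5. Use one state per residue: S0 for 0, …, S4 for 4. Reading `a` moves to the next residue; anything else stays put. S4 is accepting.
5 states suffice.
        a   b  
>  S0   S1  S0 
   S1   S2  S1 
   S2   S3  S2 
   S3   S4  S3 
 * S4   S0  S4 
(> = start, * = accepting)

start=S0; accept=S4; S0-a>S1; S0-b>S0; S1-a>S2; S1-b>S1; S2-a>S3; S2-b>S2; S3-a>S4; S3-b>S3; S4-a>S0; S4-b>S4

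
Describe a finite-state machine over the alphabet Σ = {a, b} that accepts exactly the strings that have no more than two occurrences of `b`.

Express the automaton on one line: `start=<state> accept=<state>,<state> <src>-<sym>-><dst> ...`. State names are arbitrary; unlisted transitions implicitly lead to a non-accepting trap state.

start=q0 accept=q0,q1,q2 q0-a->q0 q0-b->q1 q1-a->q1 q1-b->q2 q2-a->q2 q2-b->q3 q3-a->q3 q3-b->q3

Only the number of `b`s matters, and only up to 3. Make a chain q0 → q1 → q2 → q3 advanced by each `b` (with q3 absorbing); every other symbol self-loops. The accepting set is {q0, q1, q2}.
4 states suffice.
        a   b  
>* q0   q0  q1 
 * q1   q1  q2 
 * q2   q2  q3 
   q3   q3  q3 
(> = start, * = accepting)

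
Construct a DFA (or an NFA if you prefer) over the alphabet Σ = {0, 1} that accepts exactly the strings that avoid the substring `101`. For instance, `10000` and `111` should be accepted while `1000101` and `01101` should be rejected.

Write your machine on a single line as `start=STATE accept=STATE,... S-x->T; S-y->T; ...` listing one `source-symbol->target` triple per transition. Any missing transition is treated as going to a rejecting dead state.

This is the complement of 'contains `101`'. Use the same substring-matching states — q0 through q3 holding how much of `101` has just been matched — but flip the accepting set: everything except the trap q3 accepts.
A 4-state machine:
        0   1  
>* q0   q0  q1 
 * q1   q2  q1 
 * q2   q0  q3 
   q3   q3  q3 
(> = start, * = accepting)

start=q0; accept=q0,q1,q2; q0-0->q0; q0-1->q1; q1-0->q2; q1-1->q1; q2-0->q0; q2-1->q3; q3-0->q3; q3-1->q3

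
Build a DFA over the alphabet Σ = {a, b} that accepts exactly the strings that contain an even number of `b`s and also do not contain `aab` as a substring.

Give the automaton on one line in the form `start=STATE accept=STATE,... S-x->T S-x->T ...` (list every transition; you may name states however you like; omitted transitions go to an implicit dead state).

start=S0 accept=S0,S1,S3 S0-a->S1 S0-b->S2 S1-a->S3 S1-b->S2 S2-a->S4 S2-b->S0 S3-a->S3 S3-b->S5 S4-a->S5 S4-b->S0 S5-a->S5 S5-b->S5

Run two small machines in parallel and take their product. The first has 2 states tracking the count of `b`s modulo 2; the second has 4 states tracking partial matches of the forbidden pattern `aab`. A product state is a pair (one from each), accepting exactly when both do. Minimizing collapses redundant product states.
A 6-state machine:
        a   b  
>* S0   S1  S2 
 * S1   S3  S2 
   S2   S4  S0 
 * S3   S3  S5 
   S4   S5  S0 
   S5   S5  S5 
(> = start, * = accepting)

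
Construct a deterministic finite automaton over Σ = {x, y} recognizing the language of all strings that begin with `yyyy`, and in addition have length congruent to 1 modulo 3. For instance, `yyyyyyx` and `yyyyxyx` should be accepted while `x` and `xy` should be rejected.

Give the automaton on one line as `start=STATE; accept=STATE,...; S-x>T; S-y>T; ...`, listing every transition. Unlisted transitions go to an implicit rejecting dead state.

start=q0; accept=q5; q0-x>q1; q0-y>q2; q1-x>q1; q1-y>q1; q2-x>q1; q2-y>q3; q3-x>q1; q3-y>q4; q4-x>q1; q4-y>q5; q5-x>q6; q5-y>q6; q6-x>q7; q6-y>q7; q7-x>q5; q7-y>q5

Handle the two conditions separately and then intersect. The first has 6 states tracking whether the input so far still matches the prefix `yyyy`; the second has 3 states tracking the input length modulo 3. A product state is a pair (one from each), accepting exactly when both do. Minimizing collapses redundant product states.
        x   y  
>  q0   q1  q2 
   q1   q1  q1 
   q2   q1  q3 
   q3   q1  q4 
   q4   q1  q5 
 * q5   q6  q6 
   q6   q7  q7 
   q7   q5  q5 
(> = start, * = accepting)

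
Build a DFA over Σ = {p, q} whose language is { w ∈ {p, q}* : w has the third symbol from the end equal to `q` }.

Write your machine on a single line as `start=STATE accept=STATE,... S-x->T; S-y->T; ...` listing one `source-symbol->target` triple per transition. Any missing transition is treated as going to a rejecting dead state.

start=s0; accept=s11,s12,s13,s14; s0-p->s1; s0-q->s2; s1-p->s3; s1-q->s4; s2-p->s5; s2-q->s6; s3-p->s7; s3-q->s8; s4-p->s9; s4-q->s10; s5-p->s11; s5-q->s12; s6-p->s13; s6-q->s14; s7-p->s7; s7-q->s8; s8-p->s9; s8-q->s10; s9-p->s11; s9-q->s12; s10-p->s13; s10-q->s14; s11-p->s7; s11-q->s8; s12-p->s9; s12-q->s10; s13-p->s11; s13-q->s12; s14-p->s13; s14-q->s14

A DFA must remember the last 3 symbols (since which symbol is third-to-last isn't known until the input ends). Use one state per possible window of the last ≤3 symbols; accept from those whose window starts with `q`.
15 states suffice.
          p    q  
>  s0     s1   s2 
   s1     s3   s4 
   s2     s5   s6 
   s3     s7   s8 
   s4     s9  s10 
   s5    s11  s12 
   s6    s13  s14 
   s7     s7   s8 
   s8     s9  s10 
   s9    s11  s12 
   s10   s13  s14 
 * s11    s7   s8 
 * s12    s9  s10 
 * s13   s11  s12 
 * s14   s13  s14 
(> = start, * = accepting)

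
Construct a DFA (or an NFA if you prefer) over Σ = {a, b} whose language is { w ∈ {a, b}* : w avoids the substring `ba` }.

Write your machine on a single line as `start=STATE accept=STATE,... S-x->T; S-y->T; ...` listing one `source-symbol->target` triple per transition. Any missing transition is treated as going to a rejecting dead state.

start=q0; accept=q0,q1; q0-a->q0; q0-b->q1; q1-a->q2; q1-b->q1; q2-a->q2; q2-b->q2

Track partial matches of the forbidden pattern `ba`. State q2 is a dead state reached once `ba` has occurred; every other state accepts. q0 means no part of `ba` is currently matched.
With 3 states:
        a   b  
>* q0   q0  q1 
 * q1   q2  q1 
   q2   q2  q2 
(> = start, * = accepting)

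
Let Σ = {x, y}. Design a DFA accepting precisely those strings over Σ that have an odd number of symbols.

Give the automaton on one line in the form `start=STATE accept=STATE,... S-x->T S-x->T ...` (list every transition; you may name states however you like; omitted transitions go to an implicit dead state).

start=S0 accept=S1 S0-x->S1 S0-y->S1 S1-x->S0 S1-y->S0

Only the length mod 2 matters, so use a 2-cycle: from any state, every input symbol moves to the next state, wrapping S1 back to S0. Mark S1 accepting.
With 2 states:
        x   y  
>  S0   S1  S1 
 * S1   S0  S0 
(> = start, * = accepting)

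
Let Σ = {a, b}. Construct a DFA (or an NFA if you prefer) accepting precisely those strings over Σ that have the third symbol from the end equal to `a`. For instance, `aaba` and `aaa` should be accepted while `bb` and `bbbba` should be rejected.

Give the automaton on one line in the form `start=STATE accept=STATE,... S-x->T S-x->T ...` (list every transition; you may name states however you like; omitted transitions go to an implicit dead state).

A DFA must remember the last 3 symbols (since which symbol is third-to-last isn't known until the input ends). Use one state per possible window of the last ≤3 symbols; accept from those whose window starts with `a`.
          a    b  
>  S0     S1   S2 
   S1     S3   S4 
   S2     S5   S6 
   S3     S7   S8 
   S4     S9  S10 
   S5    S11  S12 
   S6    S13  S14 
 * S7     S7   S8 
 * S8     S9  S10 
 * S9    S11  S12 
 * S10   S13  S14 
   S11    S7   S8 
   S12    S9  S10 
   S13   S11  S12 
   S14   S13  S14 
(> = start, * = accepting)

start=S0 accept=S7,S8,S9,S10 S0-a->S1 S0-b->S2 S1-a->S3 S1-b->S4 S2-a->S5 S2-b->S6 S3-a->S7 S3-b->S8 S4-a->S9 S4-b->S10 S5-a->S11 S5-b->S12 S6-a->S13 S6-b->S14 S7-a->S7 S7-b->S8 S8-a->S9 S8-b->S10 S9-a->S11 S9-b->S12 S10-a->S13 S10-b->S14 S11-a->S7 S11-b->S8 S12-a->S9 S12-b->S10 S13-a->S11 S13-b->S12 S14-a->S13 S14-b->S14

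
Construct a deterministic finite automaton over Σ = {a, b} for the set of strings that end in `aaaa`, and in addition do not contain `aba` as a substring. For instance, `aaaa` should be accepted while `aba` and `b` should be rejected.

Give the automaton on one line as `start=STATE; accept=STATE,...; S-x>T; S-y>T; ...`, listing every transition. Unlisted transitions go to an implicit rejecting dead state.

Build one automaton per condition and run them in lockstep. One (5 states) tracks how much of the suffix `aaaa` has currently been matched; the other (4 states) tracks partial matches of the forbidden pattern `aba`. Each combined state is a pair, one component from each; accept when both components accept.
An 11-state machine:
          a    b  
>  q0     q1   q0 
   q1     q2   q3 
   q2     q4   q3 
   q3     q5   q0 
   q4     q6   q3 
   q5     q7   q8 
 * q6     q6   q3 
   q7     q9   q8 
   q8     q5   q8 
   q9    q10   q8 
   q10   q10   q8 
(> = start, * = accepting)

start=q0; accept=q6; q0-a>q1; q0-b>q0; q1-a>q2; q1-b>q3; q2-a>q4; q2-b>q3; q3-a>q5; q3-b>q0; q4-a>q6; q4-b>q3; q5-a>q7; q5-b>q8; q6-a>q6; q6-b>q3; q7-a>q9; q7-b>q8; q8-a>q5; q8-b>q8; q9-a>q10; q9-b>q8; q10-a>q10; q10-b>q8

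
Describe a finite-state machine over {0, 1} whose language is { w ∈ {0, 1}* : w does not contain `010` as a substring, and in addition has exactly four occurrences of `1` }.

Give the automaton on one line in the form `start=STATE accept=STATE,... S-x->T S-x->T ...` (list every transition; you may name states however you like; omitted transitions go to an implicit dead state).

start=A accept=M,N A-0->B A-1->C B-0->B B-1->D C-0->E C-1->F D-0->G D-1->F E-0->E E-1->H F-0->I F-1->J G-0->G G-1->G H-0->G H-1->J I-0->I I-1->K J-0->L J-1->M K-0->G K-1->M L-0->L L-1->N M-0->M M-1->G N-0->G N-1->G

Build one automaton per condition and run them in lockstep. One (4 states) tracks partial matches of the forbidden pattern `010`; the other (6 states) tracks the count of `1`s, saturating at 5. Each combined state is a pair, one component from each; accept when both components accept. Equivalent product states are then merged.
14 states suffice.
       0  1 
>  A   B  C 
   B   B  D 
   C   E  F 
   D   G  F 
   E   E  H 
   F   I  J 
   G   G  G 
   H   G  J 
   I   I  K 
   J   L  M 
   K   G  M 
   L   L  N 
 * M   M  G 
 * N   G  G 
(> = start, * = accepting)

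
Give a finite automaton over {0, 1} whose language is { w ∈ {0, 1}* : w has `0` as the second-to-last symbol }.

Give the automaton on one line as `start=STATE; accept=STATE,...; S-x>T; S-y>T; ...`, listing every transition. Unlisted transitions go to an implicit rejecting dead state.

start=S0; accept=S3,S4; S0-0>S1; S0-1>S2; S1-0>S3; S1-1>S4; S2-0>S5; S2-1>S6; S3-0>S3; S3-1>S4; S4-0>S5; S4-1>S6; S5-0>S3; S5-1>S4; S6-0>S5; S6-1>S6

A DFA must remember the last 2 symbols (since which symbol is second-to-last isn't known until the input ends). Use one state per possible window of the last ≤2 symbols; accept from those whose window starts with `0`.
        0   1  
>  S0   S1  S2 
   S1   S3  S4 
   S2   S5  S6 
 * S3   S3  S4 
 * S4   S5  S6 
   S5   S3  S4 
   S6   S5  S6 
(> = start, * = accepting)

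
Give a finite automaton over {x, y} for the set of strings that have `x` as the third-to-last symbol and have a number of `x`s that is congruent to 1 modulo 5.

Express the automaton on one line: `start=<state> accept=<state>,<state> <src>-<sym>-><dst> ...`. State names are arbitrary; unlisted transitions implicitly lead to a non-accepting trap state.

Handle the two conditions separately and then intersect. One (15 states) tracks the last 3 symbols read; the other (5 states) tracks the count of `x`s modulo 5. Each combined state is a pair, one component from each; accept when both components accept. Minimizing collapses redundant product states.
          x    y  
>  q0     q1   q0 
   q1     q2   q3 
   q2     q4   q2 
   q3     q2   q5 
   q4     q6   q4 
 * q5     q2   q7 
   q6     q8   q9 
   q7     q2   q7 
   q8    q10  q11 
   q9    q12   q9 
 * q10    q2  q13 
   q11   q14   q0 
   q12   q15  q11 
 * q13    q2   q5 
 * q14    q2   q3 
   q15    q2  q13 
(> = start, * = accepting)

start=q0 accept=q5,q10,q13,q14 q0-x->q1 q0-y->q0 q1-x->q2 q1-y->q3 q2-x->q4 q2-y->q2 q3-x->q2 q3-y->q5 q4-x->q6 q4-y->q4 q5-x->q2 q5-y->q7 q6-x->q8 q6-y->q9 q7-x->q2 q7-y->q7 q8-x->q10 q8-y->q11 q9-x->q12 q9-y->q9 q10-x->q2 q10-y->q13 q11-x->q14 q11-y->q0 q12-x->q15 q12-y->q11 q13-x->q2 q13-y->q5 q14-x->q2 q14-y->q3 q15-x->q2 q15-y->q13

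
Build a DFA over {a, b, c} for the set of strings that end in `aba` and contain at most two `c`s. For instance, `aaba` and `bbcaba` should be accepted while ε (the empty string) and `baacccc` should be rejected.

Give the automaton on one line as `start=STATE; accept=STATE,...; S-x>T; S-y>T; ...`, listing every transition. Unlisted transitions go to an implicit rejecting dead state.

start=q0; accept=q6,q10,q12; q0-a>q1; q0-b>q0; q0-c>q2; q1-a>q1; q1-b>q3; q1-c>q2; q2-a>q4; q2-b>q2; q2-c>q5; q3-a>q6; q3-b>q0; q3-c>q2; q4-a>q4; q4-b>q7; q4-c>q5; q5-a>q8; q5-b>q5; q5-c>q9; q6-a>q1; q6-b>q3; q6-c>q2; q7-a>q10; q7-b>q2; q7-c>q5; q8-a>q8; q8-b>q11; q8-c>q9; q9-a>q9; q9-b>q9; q9-c>q9; q10-a>q4; q10-b>q7; q10-c>q5; q11-a>q12; q11-b>q5; q11-c>q9; q12-a>q8; q12-b>q11; q12-c>q9

Build one automaton per condition and run them in lockstep. One (4 states) tracks how much of the suffix `aba` has currently been matched; the other (4 states) tracks the count of `c`s, saturating at 3. Each combined state is a pair, one component from each; accept when both components accept. After merging equivalent states the machine shrinks.
A 13-state machine:
          a    b    c  
>  q0     q1   q0   q2 
   q1     q1   q3   q2 
   q2     q4   q2   q5 
   q3     q6   q0   q2 
   q4     q4   q7   q5 
   q5     q8   q5   q9 
 * q6     q1   q3   q2 
   q7    q10   q2   q5 
   q8     q8  q11   q9 
   q9     q9   q9   q9 
 * q10    q4   q7   q5 
   q11   q12   q5   q9 
 * q12    q8  q11   q9 
(> = start, * = accepting)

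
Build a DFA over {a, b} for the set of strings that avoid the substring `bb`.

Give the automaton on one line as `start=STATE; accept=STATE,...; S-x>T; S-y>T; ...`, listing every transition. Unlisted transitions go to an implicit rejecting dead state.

start=q0; accept=q0,q1; q0-a>q0; q0-b>q1; q1-a>q0; q1-b>q2; q2-a>q2; q2-b>q2

This is the complement of 'contains `bb`'. Use the same substring-matching states — q0 through q2 holding how much of `bb` has just been matched — but flip the accepting set: everything except the trap q2 accepts.
With 3 states:
        a   b  
>* q0   q0  q1 
 * q1   q0  q2 
   q2   q2  q2 
(> = start, * = accepting)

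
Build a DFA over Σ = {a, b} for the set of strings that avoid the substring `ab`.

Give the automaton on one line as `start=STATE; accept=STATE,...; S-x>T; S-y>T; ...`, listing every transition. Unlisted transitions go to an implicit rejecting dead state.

start=q0; accept=q0,q1; q0-a>q1; q0-b>q0; q1-a>q1; q1-b>q2; q2-a>q2; q2-b>q2

Track partial matches of the forbidden pattern `ab`. State q2 is a dead state reached once `ab` has occurred; every other state accepts. q0 means no part of `ab` is currently matched.
A 3-state machine:
        a   b  
>* q0   q1  q0 
 * q1   q1  q2 
   q2   q2  q2 
(> = start, * = accepting)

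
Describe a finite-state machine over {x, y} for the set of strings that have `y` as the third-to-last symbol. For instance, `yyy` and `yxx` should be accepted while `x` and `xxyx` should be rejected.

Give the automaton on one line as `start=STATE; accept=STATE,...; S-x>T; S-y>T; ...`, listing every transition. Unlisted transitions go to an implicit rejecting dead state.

A DFA must remember the last 3 symbols (since which symbol is third-to-last isn't known until the input ends). Use one state per possible window of the last ≤3 symbols; accept from those whose window starts with `y`.
          x    y  
>  q0     q1   q2 
   q1     q3   q4 
   q2     q5   q6 
   q3     q7   q8 
   q4     q9  q10 
   q5    q11  q12 
   q6    q13  q14 
   q7     q7   q8 
   q8     q9  q10 
   q9    q11  q12 
   q10   q13  q14 
 * q11    q7   q8 
 * q12    q9  q10 
 * q13   q11  q12 
 * q14   q13  q14 
(> = start, * = accepting)

start=q0; accept=q11,q12,q13,q14; q0-x>q1; q0-y>q2; q1-x>q3; q1-y>q4; q2-x>q5; q2-y>q6; q3-x>q7; q3-y>q8; q4-x>q9; q4-y>q10; q5-x>q11; q5-y>q12; q6-x>q13; q6-y>q14; q7-x>q7; q7-y>q8; q8-x>q9; q8-y>q10; q9-x>q11; q9-y>q12; q10-x>q13; q10-y>q14; q11-x>q7; q11-y>q8; q12-x>q9; q12-y>q10; q13-x>q11; q13-y>q12; q14-x>q13; q14-y>q14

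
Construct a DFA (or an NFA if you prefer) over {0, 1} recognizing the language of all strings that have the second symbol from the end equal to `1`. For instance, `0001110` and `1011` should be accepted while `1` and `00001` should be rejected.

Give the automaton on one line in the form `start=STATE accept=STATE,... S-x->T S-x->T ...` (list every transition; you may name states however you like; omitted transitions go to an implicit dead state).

start=s0 accept=s5,s6 s0-0->s1 s0-1->s2 s1-0->s3 s1-1->s4 s2-0->s5 s2-1->s6 s3-0->s3 s3-1->s4 s4-0->s5 s4-1->s6 s5-0->s3 s5-1->s4 s6-0->s5 s6-1->s6

Because acceptance depends on a position counted from the end, the machine has to buffer the most recent 2 symbols. Make each state the string of the last up-to-2 symbols read; on input `x` shift the window left and append `x`. Accept when the buffered window has length 2 and begins with `1`.
A 7-state machine:
        0   1  
>  s0   s1  s2 
   s1   s3  s4 
   s2   s5  s6 
   s3   s3  s4 
   s4   s5  s6 
 * s5   s3  s4 
 * s6   s5  s6 
(> = start, * = accepting)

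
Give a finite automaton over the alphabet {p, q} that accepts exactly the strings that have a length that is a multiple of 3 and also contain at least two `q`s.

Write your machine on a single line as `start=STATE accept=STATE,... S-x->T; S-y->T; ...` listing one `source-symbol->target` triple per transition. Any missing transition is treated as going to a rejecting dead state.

Build one automaton per condition and run them in lockstep. One (3 states) tracks the input length modulo 3; the other (4 states) tracks the count of `q`s, saturating at 3. Each combined state is a pair, one component from each; accept when both components accept.
With 12 states:
          p    q  
>  S0     S1   S2 
   S1     S3   S4 
   S2     S4   S5 
   S3     S0   S6 
   S4     S6   S7 
   S5     S7   S8 
   S6     S2   S9 
 * S7     S9  S10 
 * S8    S10  S10 
   S9     S5  S11 
   S10   S11  S11 
   S11    S8   S8 
(> = start, * = accepting)

start=S0; accept=S7,S8; S0-p->S1; S0-q->S2; S1-p->S3; S1-q->S4; S2-p->S4; S2-q->S5; S3-p->S0; S3-q->S6; S4-p->S6; S4-q->S7; S5-p->S7; S5-q->S8; S6-p->S2; S6-q->S9; S7-p->S9; S7-q->S10; S8-p->S10; S8-q->S10; S9-p->S5; S9-q->S11; S10-p->S11; S10-q->S11; S11-p->S8; S11-q->S8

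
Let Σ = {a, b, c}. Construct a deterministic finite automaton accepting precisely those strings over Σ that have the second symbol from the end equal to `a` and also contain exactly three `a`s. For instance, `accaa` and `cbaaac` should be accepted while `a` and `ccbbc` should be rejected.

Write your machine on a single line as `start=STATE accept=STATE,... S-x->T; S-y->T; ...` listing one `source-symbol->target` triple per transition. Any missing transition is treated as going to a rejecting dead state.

Handle the two conditions separately and then intersect. The first has 13 states tracking the last 2 symbols read; the second has 5 states tracking the count of `a`s, saturating at 4. A product state is a pair (one from each), accepting exactly when both do. After merging equivalent states the machine shrinks.
8 states suffice.
        a   b   c  
>  q0   q1  q0  q0 
   q1   q2  q1  q1 
   q2   q3  q4  q4 
 * q3   q5  q6  q6 
   q4   q7  q4  q4 
   q5   q5  q5  q5 
 * q6   q5  q5  q5 
   q7   q5  q6  q6 
(> = start, * = accepting)

start=q0; accept=q3,q6; q0-a->q1; q0-b->q0; q0-c->q0; q1-a->q2; q1-b->q1; q1-c->q1; q2-a->q3; q2-b->q4; q2-c->q4; q3-a->q5; q3-b->q6; q3-c->q6; q4-a->q7; q4-b->q4; q4-c->q4; q5-a->q5; q5-b->q5; q5-c->q5; q6-a->q5; q6-b->q5; q6-c->q5; q7-a->q5; q7-b->q6; q7-c->q6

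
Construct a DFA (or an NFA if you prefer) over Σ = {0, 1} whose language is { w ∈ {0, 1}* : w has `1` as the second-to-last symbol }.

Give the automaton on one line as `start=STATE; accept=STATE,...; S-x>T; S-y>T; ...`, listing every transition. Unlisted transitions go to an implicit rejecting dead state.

Because acceptance depends on a position counted from the end, the machine has to buffer the most recent 2 symbols. Make each state the string of the last up-to-2 symbols read; on input `x` shift the window left and append `x`. Accept when the buffered window has length 2 and begins with `1`.
       0  1 
>  A   B  C 
   B   D  E 
   C   F  G 
   D   D  E 
   E   F  G 
 * F   D  E 
 * G   F  G 
(> = start, * = accepting)

start=A; accept=F,G; A-0>B; A-1>C; B-0>D; B-1>E; C-0>F; C-1>G; D-0>D; D-1>E; E-0>F; E-1>G; F-0>D; F-1>E; G-0>F; G-1>G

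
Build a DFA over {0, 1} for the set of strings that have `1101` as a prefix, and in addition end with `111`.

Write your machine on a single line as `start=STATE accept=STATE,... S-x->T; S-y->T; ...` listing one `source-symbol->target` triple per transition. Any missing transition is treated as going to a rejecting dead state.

start=S0; accept=S8; S0-0->S1; S0-1->S2; S1-0->S1; S1-1->S1; S2-0->S1; S2-1->S3; S3-0->S4; S3-1->S1; S4-0->S1; S4-1->S5; S5-0->S6; S5-1->S7; S6-0->S6; S6-1->S5; S7-0->S6; S7-1->S8; S8-0->S6; S8-1->S8

Handle the two conditions separately and then intersect. The first has 6 states tracking whether the input so far still matches the prefix `1101`; the second has 4 states tracking how much of the suffix `111` has currently been matched. A product state is a pair (one from each), accepting exactly when both do. Minimizing collapses redundant product states.
A 9-state machine:
        0   1  
>  S0   S1  S2 
   S1   S1  S1 
   S2   S1  S3 
   S3   S4  S1 
   S4   S1  S5 
   S5   S6  S7 
   S6   S6  S5 
   S7   S6  S8 
 * S8   S6  S8 
(> = start, * = accepting)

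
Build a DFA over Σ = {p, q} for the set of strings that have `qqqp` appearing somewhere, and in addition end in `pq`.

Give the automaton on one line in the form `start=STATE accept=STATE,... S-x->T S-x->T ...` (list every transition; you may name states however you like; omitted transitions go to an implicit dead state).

Run two small machines in parallel and take their product. One (5 states) tracks whether and how much of `qqqp` has been seen; the other (3 states) tracks how much of the suffix `pq` has currently been matched. Each combined state is a pair, one component from each; accept when both components accept.
        p   q  
>  S0   S1  S2 
   S1   S1  S3 
   S2   S1  S4 
   S3   S1  S4 
   S4   S1  S5 
   S5   S6  S5 
   S6   S6  S7 
 * S7   S6  S8 
   S8   S6  S8 
(> = start, * = accepting)

start=S0 accept=S7 S0-p->S1 S0-q->S2 S1-p->S1 S1-q->S3 S2-p->S1 S2-q->S4 S3-p->S1 S3-q->S4 S4-p->S1 S4-q->S5 S5-p->S6 S5-q->S5 S6-p->S6 S6-q->S7 S7-p->S6 S7-q->S8 S8-p->S6 S8-q->S8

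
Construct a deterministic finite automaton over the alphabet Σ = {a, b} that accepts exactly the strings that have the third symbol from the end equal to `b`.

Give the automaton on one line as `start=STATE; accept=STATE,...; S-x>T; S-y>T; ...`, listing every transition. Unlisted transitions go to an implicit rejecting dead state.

A DFA must remember the last 3 symbols (since which symbol is third-to-last isn't known until the input ends). Use one state per possible window of the last ≤3 symbols; accept from those whose window starts with `b`.
15 states suffice.
          a    b  
>  s0     s1   s2 
   s1     s3   s4 
   s2     s5   s6 
   s3     s7   s8 
   s4     s9  s10 
   s5    s11  s12 
   s6    s13  s14 
   s7     s7   s8 
   s8     s9  s10 
   s9    s11  s12 
   s10   s13  s14 
 * s11    s7   s8 
 * s12    s9  s10 
 * s13   s11  s12 
 * s14   s13  s14 
(> = start, * = accepting)

start=s0; accept=s11,s12,s13,s14; s0-a>s1; s0-b>s2; s1-a>s3; s1-b>s4; s2-a>s5; s2-b>s6; s3-a>s7; s3-b>s8; s4-a>s9; s4-b>s10; s5-a>s11; s5-b>s12; s6-a>s13; s6-b>s14; s7-a>s7; s7-b>s8; s8-a>s9; s8-b>s10; s9-a>s11; s9-b>s12; s10-a>s13; s10-b>s14; s11-a>s7; s11-b>s8; s12-a>s9; s12-b>s10; s13-a>s11; s13-b>s12; s14-a>s13; s14-b>s14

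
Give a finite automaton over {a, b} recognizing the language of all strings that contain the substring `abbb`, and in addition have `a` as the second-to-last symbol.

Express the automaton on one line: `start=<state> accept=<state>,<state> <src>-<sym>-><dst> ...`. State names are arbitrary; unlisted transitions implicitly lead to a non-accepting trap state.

start=S0 accept=S6,S7 S0-a->S1 S0-b->S0 S1-a->S1 S1-b->S2 S2-a->S1 S2-b->S3 S3-a->S1 S3-b->S4 S4-a->S5 S4-b->S4 S5-a->S6 S5-b->S7 S6-a->S6 S6-b->S7 S7-a->S5 S7-b->S4

Run two small machines in parallel and take their product. The first has 5 states tracking whether and how much of `abbb` has been seen; the second has 7 states tracking the last 2 symbols read. A product state is a pair (one from each), accepting exactly when both do. Minimizing collapses redundant product states.
An 8-state machine:
        a   b  
>  S0   S1  S0 
   S1   S1  S2 
   S2   S1  S3 
   S3   S1  S4 
   S4   S5  S4 
   S5   S6  S7 
 * S6   S6  S7 
 * S7   S5  S4 
(> = start, * = accepting)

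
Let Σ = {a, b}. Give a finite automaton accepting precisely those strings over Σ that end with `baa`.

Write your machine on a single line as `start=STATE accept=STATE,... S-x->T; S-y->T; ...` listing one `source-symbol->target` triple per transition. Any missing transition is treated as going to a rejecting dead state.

Remember how much of `baa` the current input suffix matches. State q0 means no match yet; q1 means the last symbol is `b`; q2 means the last 2 symbols are `ba`; q3 means the last 3 symbols are `baa`. Only q3 accepts. On a mismatch, fall back to the longest proper suffix that is still a prefix of `baa`.
With 4 states:
        a   b  
>  q0   q0  q1 
   q1   q2  q1 
   q2   q3  q1 
 * q3   q0  q1 
(> = start, * = accepting)

start=q0; accept=q3; q0-a->q0; q0-b->q1; q1-a->q2; q1-b->q1; q2-a->q3; q2-b->q1; q3-a->q0; q3-b->q1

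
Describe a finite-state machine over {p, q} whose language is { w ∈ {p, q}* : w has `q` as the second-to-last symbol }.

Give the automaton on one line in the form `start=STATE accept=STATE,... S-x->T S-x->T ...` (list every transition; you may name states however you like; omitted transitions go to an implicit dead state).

A DFA must remember the last 2 symbols (since which symbol is second-to-last isn't known until the input ends). Use one state per possible window of the last ≤2 symbols; accept from those whose window starts with `q`.
With 7 states:
       p  q 
>  A   B  C 
   B   D  E 
   C   F  G 
   D   D  E 
   E   F  G 
 * F   D  E 
 * G   F  G 
(> = start, * = accepting)

start=A accept=F,G A-p->B A-q->C B-p->D B-q->E C-p->F C-q->G D-p->D D-q->E E-p->F E-q->G F-p->D F-q->E G-p->F G-q->G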